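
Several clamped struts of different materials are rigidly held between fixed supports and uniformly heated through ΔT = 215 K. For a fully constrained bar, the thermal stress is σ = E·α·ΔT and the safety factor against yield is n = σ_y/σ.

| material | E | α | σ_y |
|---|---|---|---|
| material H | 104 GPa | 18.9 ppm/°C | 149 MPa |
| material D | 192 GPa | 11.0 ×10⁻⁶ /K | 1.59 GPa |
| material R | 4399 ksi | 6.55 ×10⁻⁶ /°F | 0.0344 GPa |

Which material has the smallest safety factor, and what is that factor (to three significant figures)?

Per material, after unit conversion:
  material H: E = 104.0, α = 18.9, σ_y = 149.0 → σ = 423 MPa, n = 0.353
  material D: E = 192.0, α = 11.0, σ_y = 1590 → σ = 454 MPa, n = 3.50
  material R: E = 30.33, α = 11.8, σ_y = 34.40 → σ = 76.9 MPa, n = 0.447
Smallest n: material H with n = 0.353.

material H, n = 0.353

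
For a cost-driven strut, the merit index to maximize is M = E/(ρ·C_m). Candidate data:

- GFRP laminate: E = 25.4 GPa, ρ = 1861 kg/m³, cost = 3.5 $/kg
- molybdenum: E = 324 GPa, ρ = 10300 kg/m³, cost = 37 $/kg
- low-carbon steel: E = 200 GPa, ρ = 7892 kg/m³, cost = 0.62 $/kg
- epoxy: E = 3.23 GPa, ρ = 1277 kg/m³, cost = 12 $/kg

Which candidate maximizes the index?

Per-candidate index values:
  low-carbon steel: M = 40.9 MN·m per $
  GFRP laminate: M = 3.90 MN·m per $
  molybdenum: M = 0.850 MN·m per $
  epoxy: M = 0.211 MN·m per $
Low-carbon steel has the largest M.

low-carbon steel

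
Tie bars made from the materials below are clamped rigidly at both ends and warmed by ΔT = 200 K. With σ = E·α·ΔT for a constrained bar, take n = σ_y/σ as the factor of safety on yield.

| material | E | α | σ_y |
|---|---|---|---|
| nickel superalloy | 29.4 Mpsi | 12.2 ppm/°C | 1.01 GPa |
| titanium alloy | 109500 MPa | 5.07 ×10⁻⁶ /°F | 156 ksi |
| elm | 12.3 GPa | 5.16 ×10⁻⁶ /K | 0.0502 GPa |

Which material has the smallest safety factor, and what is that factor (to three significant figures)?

nickel superalloy, n = 2.04

In consistent units (E in GPa, α in ×10⁻⁶/K, σ_y in MPa):
  nickel superalloy: E = 202.7, α = 12.2, σ_y = 1010 → σ = 495 MPa, n = 2.04
  titanium alloy: E = 109.5, α = 9.13, σ_y = 1076 → σ = 200 MPa, n = 5.38
  elm: E = 12.30, α = 5.16, σ_y = 50.20 → σ = 12.7 MPa, n = 3.95
Nickel superalloy has the lowest safety factor, n = 2.04.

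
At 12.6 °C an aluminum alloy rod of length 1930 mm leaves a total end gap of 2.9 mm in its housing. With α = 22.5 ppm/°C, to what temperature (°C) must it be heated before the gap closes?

79.4 °C

α·L₀·ΔT = 2.9 mm ⇒ ΔT = 2.9 / (22.5×10⁻⁶ × 1930.0) = 66.78 K.
T = 12.6 + 66.78 = 79.38 °C.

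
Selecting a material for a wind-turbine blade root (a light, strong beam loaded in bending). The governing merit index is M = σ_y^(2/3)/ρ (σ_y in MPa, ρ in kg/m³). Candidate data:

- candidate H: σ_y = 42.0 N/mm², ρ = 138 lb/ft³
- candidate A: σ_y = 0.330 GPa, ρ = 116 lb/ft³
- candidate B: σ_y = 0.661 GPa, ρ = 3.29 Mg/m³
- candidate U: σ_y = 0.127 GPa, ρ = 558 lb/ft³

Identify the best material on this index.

Putting every candidate on a common basis:
  candidate H: σ_y = 42.00 MPa, ρ = 2211 kg/m³
  candidate A: σ_y = 330.0 MPa, ρ = 1858 kg/m³
  candidate B: σ_y = 661.0 MPa, ρ = 3290 kg/m³
  candidate U: σ_y = 127.0 MPa, ρ = 8938 kg/m³
  candidate A: M = 25.7×10⁻³
  candidate B: M = 23.1×10⁻³
  candidate H: M = 5.47×10⁻³
  candidate U: M = 2.83×10⁻³
Candidate A has the largest M.

candidate A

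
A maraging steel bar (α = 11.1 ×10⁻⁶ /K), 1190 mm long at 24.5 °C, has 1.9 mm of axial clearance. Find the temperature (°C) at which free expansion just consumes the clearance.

α·L₀·ΔT = 1.9 mm ⇒ ΔT = 1.9 / (11.1×10⁻⁶ × 1190.0) = 143.8 K.
T = 24.5 + 143.8 = 168.3 °C.

168 °C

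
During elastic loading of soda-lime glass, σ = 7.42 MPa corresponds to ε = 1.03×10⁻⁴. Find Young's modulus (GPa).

E = σ/ε = 7.42 MPa / 1.03×10⁻⁴ = 72040 MPa = 72.0 GPa.

72.0 GPa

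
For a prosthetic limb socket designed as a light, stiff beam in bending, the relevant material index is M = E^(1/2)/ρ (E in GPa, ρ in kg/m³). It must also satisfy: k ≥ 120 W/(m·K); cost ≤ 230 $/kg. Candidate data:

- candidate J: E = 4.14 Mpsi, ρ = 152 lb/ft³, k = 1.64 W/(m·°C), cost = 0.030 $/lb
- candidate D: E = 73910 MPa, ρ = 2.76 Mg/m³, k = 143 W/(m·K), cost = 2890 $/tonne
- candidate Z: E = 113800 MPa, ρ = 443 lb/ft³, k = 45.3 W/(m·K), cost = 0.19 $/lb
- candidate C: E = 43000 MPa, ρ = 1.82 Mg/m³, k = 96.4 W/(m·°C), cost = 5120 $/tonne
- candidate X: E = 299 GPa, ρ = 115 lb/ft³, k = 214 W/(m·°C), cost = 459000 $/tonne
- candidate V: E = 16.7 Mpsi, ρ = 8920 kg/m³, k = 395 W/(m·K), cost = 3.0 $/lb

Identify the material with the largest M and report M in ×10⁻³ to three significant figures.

candidate D, M = 3.11×10⁻³

Screen on constraints: k ≥ 120 W/(m·K); cost ≤ 230 $/kg. Survivors: candidate D, candidate V.
In SI units:
  candidate D: E = 73.91 GPa, ρ = 2760 kg/m³
  candidate V: E = 115.1 GPa, ρ = 8920 kg/m³
  candidate D: M = 3.11×10⁻³
  candidate V: M = 1.20×10⁻³
Highest index: candidate D.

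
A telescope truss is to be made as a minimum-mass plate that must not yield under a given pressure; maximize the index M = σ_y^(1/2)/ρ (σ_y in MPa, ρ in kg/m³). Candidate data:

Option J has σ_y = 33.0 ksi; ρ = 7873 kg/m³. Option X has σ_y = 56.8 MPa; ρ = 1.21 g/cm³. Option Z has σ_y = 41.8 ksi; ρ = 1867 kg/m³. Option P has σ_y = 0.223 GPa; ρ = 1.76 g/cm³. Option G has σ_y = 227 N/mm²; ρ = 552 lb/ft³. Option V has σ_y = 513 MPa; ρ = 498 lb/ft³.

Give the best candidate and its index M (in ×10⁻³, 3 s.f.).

option Z, M = 9.09×10⁻³

After converting to SI:
  option J: σ_y = 227.5 MPa, ρ = 7873 kg/m³
  option X: σ_y = 56.80 MPa, ρ = 1210 kg/m³
  option Z: σ_y = 288.2 MPa, ρ = 1867 kg/m³
  option P: σ_y = 223.0 MPa, ρ = 1760 kg/m³
  option G: σ_y = 227.0 MPa, ρ = 8842 kg/m³
  option V: σ_y = 513.0 MPa, ρ = 7977 kg/m³
  option Z: M = 9.09×10⁻³
  option P: M = 8.48×10⁻³
  option X: M = 6.23×10⁻³
  option V: M = 2.84×10⁻³
  option J: M = 1.92×10⁻³
  option G: M = 1.70×10⁻³
Option Z ranks first.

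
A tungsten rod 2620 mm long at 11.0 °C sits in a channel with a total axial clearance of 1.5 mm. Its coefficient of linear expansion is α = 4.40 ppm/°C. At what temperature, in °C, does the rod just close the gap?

α·L₀·ΔT = 1.5 mm ⇒ ΔT = 1.5 / (4.40×10⁻⁶ × 2620.0) = 130.1 K.
T = 11.0 + 130.1 = 141.1 °C.

141 °C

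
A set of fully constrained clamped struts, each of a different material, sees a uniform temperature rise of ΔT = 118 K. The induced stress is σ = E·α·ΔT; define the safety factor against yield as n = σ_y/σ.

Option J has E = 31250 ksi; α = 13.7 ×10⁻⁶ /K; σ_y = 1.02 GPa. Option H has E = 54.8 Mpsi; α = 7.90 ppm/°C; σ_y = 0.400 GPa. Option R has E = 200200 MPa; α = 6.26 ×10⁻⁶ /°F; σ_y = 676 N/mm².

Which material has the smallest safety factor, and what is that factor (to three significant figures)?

option H, n = 1.14

Per material, after unit conversion:
  option J: E = 215.5, α = 13.7, σ_y = 1020 → σ = 348 MPa, n = 2.93
  option H: E = 377.8, α = 7.90, σ_y = 400.0 → σ = 352 MPa, n = 1.14
  option R: E = 200.2, α = 11.3, σ_y = 676.0 → σ = 266 MPa, n = 2.54
The minimum is option H at n = 1.14.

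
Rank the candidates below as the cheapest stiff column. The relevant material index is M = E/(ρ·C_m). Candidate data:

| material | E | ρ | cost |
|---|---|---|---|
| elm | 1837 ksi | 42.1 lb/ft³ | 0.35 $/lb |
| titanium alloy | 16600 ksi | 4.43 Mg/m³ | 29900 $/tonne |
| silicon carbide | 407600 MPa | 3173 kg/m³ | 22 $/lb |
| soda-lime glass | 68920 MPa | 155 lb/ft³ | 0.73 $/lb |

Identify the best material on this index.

In SI units:
  elm: E = 12.67 GPa, ρ = 674.4 kg/m³, cost = 0.7716 $/kg
  titanium alloy: E = 114.5 GPa, ρ = 4430 kg/m³, cost = 29.90 $/kg
  silicon carbide: E = 407.6 GPa, ρ = 3173 kg/m³, cost = 48.50 $/kg
  soda-lime glass: E = 68.92 GPa, ρ = 2483 kg/m³, cost = 1.609 $/kg
  elm: M = 24.3 MN·m per $
  soda-lime glass: M = 17.2 MN·m per $
  silicon carbide: M = 2.65 MN·m per $
  titanium alloy: M = 0.864 MN·m per $
Elm ranks first.

elm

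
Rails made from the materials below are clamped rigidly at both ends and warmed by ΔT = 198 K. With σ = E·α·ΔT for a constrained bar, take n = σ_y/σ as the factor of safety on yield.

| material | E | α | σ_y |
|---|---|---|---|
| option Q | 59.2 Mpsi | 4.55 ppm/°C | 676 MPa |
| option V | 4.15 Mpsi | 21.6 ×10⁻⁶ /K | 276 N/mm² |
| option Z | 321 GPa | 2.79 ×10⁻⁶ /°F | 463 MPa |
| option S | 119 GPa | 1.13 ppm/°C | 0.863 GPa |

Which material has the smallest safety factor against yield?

option Z

In consistent units (E in GPa, α in ×10⁻⁶/K, σ_y in MPa):
  option Q: E = 408.2, α = 4.55, σ_y = 676.0 → σ = 368 MPa, n = 1.84
  option V: E = 28.61, α = 21.6, σ_y = 276.0 → σ = 122 MPa, n = 2.26
  option Z: E = 321.0, α = 5.02, σ_y = 463.0 → σ = 319 MPa, n = 1.45
  option S: E = 119.0, α = 1.13, σ_y = 863.0 → σ = 26.6 MPa, n = 32.4
The minimum is option Z at n = 1.45.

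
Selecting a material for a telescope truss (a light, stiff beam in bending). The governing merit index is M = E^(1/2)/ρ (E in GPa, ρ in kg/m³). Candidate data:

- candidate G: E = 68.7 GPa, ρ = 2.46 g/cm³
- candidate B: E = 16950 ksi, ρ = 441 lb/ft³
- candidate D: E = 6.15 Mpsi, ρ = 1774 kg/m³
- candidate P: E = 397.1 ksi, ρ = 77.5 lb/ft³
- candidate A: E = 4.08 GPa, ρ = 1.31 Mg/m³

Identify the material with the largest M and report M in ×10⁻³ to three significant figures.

candidate D, M = 3.67×10⁻³

Putting every candidate on a common basis:
  candidate G: E = 68.70 GPa, ρ = 2460 kg/m³
  candidate B: E = 116.9 GPa, ρ = 7064 kg/m³
  candidate D: E = 42.40 GPa, ρ = 1774 kg/m³
  candidate P: E = 2.738 GPa, ρ = 1241 kg/m³
  candidate A: E = 4.080 GPa, ρ = 1310 kg/m³
  candidate D: M = 3.67×10⁻³
  candidate G: M = 3.37×10⁻³
  candidate A: M = 1.54×10⁻³
  candidate B: M = 1.53×10⁻³
  candidate P: M = 1.33×10⁻³
Highest index: candidate D.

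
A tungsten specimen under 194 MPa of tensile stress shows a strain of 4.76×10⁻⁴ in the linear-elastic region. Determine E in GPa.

E = σ/ε = 194 MPa / 4.76×10⁻⁴ = 407600 MPa = 408 GPa.

408 GPa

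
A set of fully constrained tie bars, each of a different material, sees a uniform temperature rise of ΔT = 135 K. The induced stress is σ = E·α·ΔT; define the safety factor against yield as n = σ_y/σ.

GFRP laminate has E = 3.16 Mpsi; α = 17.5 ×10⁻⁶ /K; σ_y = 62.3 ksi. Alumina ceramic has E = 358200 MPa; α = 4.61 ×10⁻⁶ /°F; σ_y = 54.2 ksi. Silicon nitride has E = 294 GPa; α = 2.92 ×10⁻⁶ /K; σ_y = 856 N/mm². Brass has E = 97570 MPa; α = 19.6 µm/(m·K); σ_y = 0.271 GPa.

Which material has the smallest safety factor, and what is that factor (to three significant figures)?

Per material, after unit conversion:
  GFRP laminate: E = 21.79, α = 17.5, σ_y = 429.5 → σ = 51.5 MPa, n = 8.35
  alumina ceramic: E = 358.2, α = 8.30, σ_y = 373.7 → σ = 401 MPa, n = 0.931
  silicon nitride: E = 294.0, α = 2.92, σ_y = 856.0 → σ = 116 MPa, n = 7.39
  brass: E = 97.57, α = 19.6, σ_y = 271.0 → σ = 258 MPa, n = 1.05
The minimum is alumina ceramic at n = 0.931.

alumina ceramic, n = 0.931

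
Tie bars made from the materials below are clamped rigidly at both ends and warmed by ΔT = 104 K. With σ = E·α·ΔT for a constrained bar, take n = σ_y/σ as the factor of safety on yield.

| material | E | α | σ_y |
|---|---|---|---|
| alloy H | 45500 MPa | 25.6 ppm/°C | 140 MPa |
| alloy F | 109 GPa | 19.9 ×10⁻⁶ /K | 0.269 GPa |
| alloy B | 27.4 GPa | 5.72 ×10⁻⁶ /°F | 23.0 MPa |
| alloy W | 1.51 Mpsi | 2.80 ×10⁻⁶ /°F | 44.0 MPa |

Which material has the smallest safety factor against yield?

With everything in SI (GPa, ×10⁻⁶/K, MPa):
  alloy H: E = 45.50, α = 25.6, σ_y = 140.0 → σ = 121 MPa, n = 1.16
  alloy F: E = 109.0, α = 19.9, σ_y = 269.0 → σ = 226 MPa, n = 1.19
  alloy B: E = 27.40, α = 10.3, σ_y = 23.00 → σ = 29.3 MPa, n = 0.784
  alloy W: E = 10.41, α = 5.04, σ_y = 44.00 → σ = 5.46 MPa, n = 8.06
The minimum is alloy B at n = 0.784.

alloy B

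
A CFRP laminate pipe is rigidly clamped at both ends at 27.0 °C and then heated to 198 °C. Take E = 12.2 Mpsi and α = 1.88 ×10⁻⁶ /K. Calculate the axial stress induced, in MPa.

27.0 MPa

E = 12.2 Mpsi = 84.12 GPa.
ΔT = 171.0 K. Constrained thermal stress σ = E·α·ΔT = 84.12×10³ MPa × 1.88×10⁻⁶ × 171.0 = 27.0 MPa (compressive).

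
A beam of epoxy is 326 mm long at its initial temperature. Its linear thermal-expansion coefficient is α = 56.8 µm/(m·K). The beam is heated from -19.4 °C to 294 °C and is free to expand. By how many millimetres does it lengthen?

ΔT = 294 − (-19.4) = 313.4 K.
ΔL = α·L₀·ΔT = 56.8×10⁻⁶ × 326 mm × 313.4 K = 5.80 mm.

5.80 mm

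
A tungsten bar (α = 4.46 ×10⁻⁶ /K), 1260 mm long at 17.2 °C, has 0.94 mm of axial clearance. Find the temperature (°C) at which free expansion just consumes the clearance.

184 °C

α·L₀·ΔT = 0.94 mm ⇒ ΔT = 0.94 / (4.46×10⁻⁶ × 1260.0) = 167.3 K.
T = 17.2 + 167.3 = 184.5 °C.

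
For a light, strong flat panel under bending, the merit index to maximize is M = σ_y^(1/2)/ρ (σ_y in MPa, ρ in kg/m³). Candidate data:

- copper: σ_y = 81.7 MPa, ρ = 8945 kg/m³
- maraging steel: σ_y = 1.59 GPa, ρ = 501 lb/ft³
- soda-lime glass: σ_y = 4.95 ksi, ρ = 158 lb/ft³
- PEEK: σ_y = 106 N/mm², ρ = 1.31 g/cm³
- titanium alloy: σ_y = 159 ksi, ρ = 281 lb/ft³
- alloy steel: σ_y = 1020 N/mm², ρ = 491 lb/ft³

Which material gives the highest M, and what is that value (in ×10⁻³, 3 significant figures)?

PEEK, M = 7.86×10⁻³

After converting to SI:
  copper: σ_y = 81.70 MPa, ρ = 8945 kg/m³
  maraging steel: σ_y = 1590 MPa, ρ = 8025 kg/m³
  soda-lime glass: σ_y = 34.13 MPa, ρ = 2531 kg/m³
  PEEK: σ_y = 106.0 MPa, ρ = 1310 kg/m³
  titanium alloy: σ_y = 1096 MPa, ρ = 4501 kg/m³
  alloy steel: σ_y = 1020 MPa, ρ = 7865 kg/m³
  PEEK: M = 7.86×10⁻³
  titanium alloy: M = 7.36×10⁻³
  maraging steel: M = 4.97×10⁻³
  alloy steel: M = 4.06×10⁻³
  soda-lime glass: M = 2.31×10⁻³
  copper: M = 1.01×10⁻³
Highest index: PEEK.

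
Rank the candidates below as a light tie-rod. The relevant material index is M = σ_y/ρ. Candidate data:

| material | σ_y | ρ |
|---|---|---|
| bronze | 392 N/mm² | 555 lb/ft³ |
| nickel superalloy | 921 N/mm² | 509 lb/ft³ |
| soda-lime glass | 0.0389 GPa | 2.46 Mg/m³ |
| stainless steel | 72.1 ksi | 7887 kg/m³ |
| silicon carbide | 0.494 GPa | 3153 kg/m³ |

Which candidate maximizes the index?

silicon carbide

Normalizing units and computing the index:
  bronze: σ_y = 392.0 MPa, ρ = 8890 kg/m³
  nickel superalloy: σ_y = 921.0 MPa, ρ = 8153 kg/m³
  soda-lime glass: σ_y = 38.90 MPa, ρ = 2460 kg/m³
  stainless steel: σ_y = 497.1 MPa, ρ = 7887 kg/m³
  silicon carbide: σ_y = 494.0 MPa, ρ = 3153 kg/m³
  silicon carbide: M = 157 kN·m/kg
  nickel superalloy: M = 113 kN·m/kg
  stainless steel: M = 63.0 kN·m/kg
  bronze: M = 44.1 kN·m/kg
  soda-lime glass: M = 15.8 kN·m/kg
Silicon carbide has the largest M.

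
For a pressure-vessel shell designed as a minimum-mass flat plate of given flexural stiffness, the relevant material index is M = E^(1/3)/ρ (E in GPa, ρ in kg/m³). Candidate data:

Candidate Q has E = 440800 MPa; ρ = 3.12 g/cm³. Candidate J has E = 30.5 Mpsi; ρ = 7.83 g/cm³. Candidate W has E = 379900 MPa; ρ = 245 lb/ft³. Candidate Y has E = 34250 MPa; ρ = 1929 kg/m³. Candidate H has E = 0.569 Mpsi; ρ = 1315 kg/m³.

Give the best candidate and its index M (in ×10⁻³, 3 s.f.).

candidate Q, M = 2.44×10⁻³

In SI units:
  candidate Q: E = 440.8 GPa, ρ = 3120 kg/m³
  candidate J: E = 210.3 GPa, ρ = 7830 kg/m³
  candidate W: E = 379.9 GPa, ρ = 3925 kg/m³
  candidate Y: E = 34.25 GPa, ρ = 1929 kg/m³
  candidate H: E = 3.923 GPa, ρ = 1315 kg/m³
  candidate Q: M = 2.44×10⁻³
  candidate W: M = 1.85×10⁻³
  candidate Y: M = 1.68×10⁻³
  candidate H: M = 1.20×10⁻³
  candidate J: M = 0.759×10⁻³
The maximum is for candidate Q.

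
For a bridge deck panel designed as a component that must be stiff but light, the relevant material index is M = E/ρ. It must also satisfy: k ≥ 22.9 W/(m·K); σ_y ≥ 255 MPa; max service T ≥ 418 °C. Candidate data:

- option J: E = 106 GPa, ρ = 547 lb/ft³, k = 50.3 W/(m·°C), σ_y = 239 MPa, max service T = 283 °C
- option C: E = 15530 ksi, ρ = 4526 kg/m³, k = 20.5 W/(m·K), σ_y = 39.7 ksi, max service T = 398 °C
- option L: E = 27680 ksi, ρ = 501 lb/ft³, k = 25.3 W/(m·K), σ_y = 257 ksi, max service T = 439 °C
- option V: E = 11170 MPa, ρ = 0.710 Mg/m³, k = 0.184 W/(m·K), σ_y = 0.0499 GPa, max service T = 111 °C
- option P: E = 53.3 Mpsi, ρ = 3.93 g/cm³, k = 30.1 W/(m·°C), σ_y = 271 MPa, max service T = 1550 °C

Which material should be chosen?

Screen on constraints: k ≥ 22.9 W/(m·K); σ_y ≥ 255 MPa; max service T ≥ 418 °C. Survivors: option L, option P.
In SI units:
  option L: E = 190.8 GPa, ρ = 8025 kg/m³
  option P: E = 367.5 GPa, ρ = 3930 kg/m³
  option P: M = 93.5 MN·m/kg
  option L: M = 23.8 MN·m/kg
Option P has the largest M.

option P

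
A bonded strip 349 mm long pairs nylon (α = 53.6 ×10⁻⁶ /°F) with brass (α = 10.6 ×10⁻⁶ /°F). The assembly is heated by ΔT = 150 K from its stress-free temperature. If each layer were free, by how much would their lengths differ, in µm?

4050 µm

nylon: α = 53.6×10⁻⁶/°F × 9/5 = 96.5×10⁻⁶/K.
brass: α = 10.6×10⁻⁶/°F × 9/5 = 19.1×10⁻⁶/K.
Δα = |96.5 − 19.1|×10⁻⁶/K = 77.4×10⁻⁶/K.
ΔL_mismatch = Δα·L·ΔT = 77.4×10⁻⁶ × 349.0 mm × 150.0 K = 4050 µm.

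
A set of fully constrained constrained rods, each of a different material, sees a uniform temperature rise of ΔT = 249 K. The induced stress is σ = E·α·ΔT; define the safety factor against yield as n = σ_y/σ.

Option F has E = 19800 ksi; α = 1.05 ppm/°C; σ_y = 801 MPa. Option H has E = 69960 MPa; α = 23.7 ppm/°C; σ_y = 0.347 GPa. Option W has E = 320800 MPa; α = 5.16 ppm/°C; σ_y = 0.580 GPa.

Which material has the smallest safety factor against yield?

Converting E to GPa, α to ×10⁻⁶/K, σ_y to MPa, then σ and n for each:
  option F: E = 136.5, α = 1.05, σ_y = 801.0 → σ = 35.7 MPa, n = 22.4
  option H: E = 69.96, α = 23.7, σ_y = 347.0 → σ = 413 MPa, n = 0.840
  option W: E = 320.8, α = 5.16, σ_y = 580.0 → σ = 412 MPa, n = 1.41
Option H has the lowest safety factor, n = 0.840.

option H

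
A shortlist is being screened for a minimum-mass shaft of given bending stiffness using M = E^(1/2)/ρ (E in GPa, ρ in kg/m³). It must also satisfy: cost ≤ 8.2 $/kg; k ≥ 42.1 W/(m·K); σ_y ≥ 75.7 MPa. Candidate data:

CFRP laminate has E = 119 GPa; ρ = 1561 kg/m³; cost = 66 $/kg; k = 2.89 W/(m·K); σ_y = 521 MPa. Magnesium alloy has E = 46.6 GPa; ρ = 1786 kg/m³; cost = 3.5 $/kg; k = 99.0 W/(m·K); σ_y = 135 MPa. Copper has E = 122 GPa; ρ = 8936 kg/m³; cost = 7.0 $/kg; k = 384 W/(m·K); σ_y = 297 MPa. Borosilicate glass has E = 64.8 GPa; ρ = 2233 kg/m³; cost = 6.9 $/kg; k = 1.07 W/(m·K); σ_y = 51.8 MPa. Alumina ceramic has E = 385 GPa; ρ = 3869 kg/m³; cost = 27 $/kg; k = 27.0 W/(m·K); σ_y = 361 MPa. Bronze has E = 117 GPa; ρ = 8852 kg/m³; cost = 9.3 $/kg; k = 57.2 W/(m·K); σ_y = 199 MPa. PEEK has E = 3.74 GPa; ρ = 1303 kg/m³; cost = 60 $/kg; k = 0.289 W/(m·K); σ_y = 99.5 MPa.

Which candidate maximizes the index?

Screen on constraints: cost ≤ 8.2 $/kg; k ≥ 42.1 W/(m·K); σ_y ≥ 75.7 MPa. Survivors: magnesium alloy, copper.
Per-candidate index values:
  magnesium alloy: M = 3.82×10⁻³
  copper: M = 1.24×10⁻³
Magnesium alloy has the largest M.

magnesium alloy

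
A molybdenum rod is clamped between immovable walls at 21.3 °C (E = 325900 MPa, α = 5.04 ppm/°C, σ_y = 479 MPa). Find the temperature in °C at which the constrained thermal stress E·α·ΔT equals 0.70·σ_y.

225 °C

E = 325900 MPa = 325.9 GPa.
E·α·ΔT = 335.3 MPa ⇒ ΔT = 335.3 / (325.9×10³ × 5.04×10⁻⁶) = 204.1 K.
T = 21.3 + 204.1 = 225.4 °C.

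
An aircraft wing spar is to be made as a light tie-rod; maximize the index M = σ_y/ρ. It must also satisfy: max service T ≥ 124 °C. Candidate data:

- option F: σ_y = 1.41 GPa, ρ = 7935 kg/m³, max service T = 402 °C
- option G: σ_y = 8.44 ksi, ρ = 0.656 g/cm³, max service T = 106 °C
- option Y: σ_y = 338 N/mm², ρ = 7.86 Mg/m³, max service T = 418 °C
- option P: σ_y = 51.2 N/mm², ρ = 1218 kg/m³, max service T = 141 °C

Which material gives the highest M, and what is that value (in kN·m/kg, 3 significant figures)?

option F, M = 178 kN·m/kg

Screen on constraints: max service T ≥ 124 °C. Survivors: option F, option Y, option P.
Convert each candidate to consistent units, then evaluate M:
  option F: σ_y = 1410 MPa, ρ = 7935 kg/m³
  option Y: σ_y = 338.0 MPa, ρ = 7860 kg/m³
  option P: σ_y = 51.20 MPa, ρ = 1218 kg/m³
  option F: M = 178 kN·m/kg
  option Y: M = 43.0 kN·m/kg
  option P: M = 42.0 kN·m/kg
Highest index: option F.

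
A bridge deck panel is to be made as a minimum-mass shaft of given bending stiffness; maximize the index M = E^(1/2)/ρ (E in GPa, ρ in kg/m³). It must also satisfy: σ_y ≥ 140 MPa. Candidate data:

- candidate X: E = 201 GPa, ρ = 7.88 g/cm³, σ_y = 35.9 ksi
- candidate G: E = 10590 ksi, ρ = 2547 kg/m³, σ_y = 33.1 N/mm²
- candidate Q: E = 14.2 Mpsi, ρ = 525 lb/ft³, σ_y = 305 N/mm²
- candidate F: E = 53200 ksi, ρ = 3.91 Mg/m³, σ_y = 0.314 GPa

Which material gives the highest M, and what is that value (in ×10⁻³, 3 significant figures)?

candidate F, M = 4.90×10⁻³

Screen on constraints: σ_y ≥ 140 MPa. Survivors: candidate X, candidate Q, candidate F.
Normalizing units and computing the index:
  candidate X: E = 201.0 GPa, ρ = 7880 kg/m³
  candidate Q: E = 97.91 GPa, ρ = 8410 kg/m³
  candidate F: E = 366.8 GPa, ρ = 3910 kg/m³
  candidate F: M = 4.90×10⁻³
  candidate X: M = 1.80×10⁻³
  candidate Q: M = 1.18×10⁻³
The maximum is for candidate F.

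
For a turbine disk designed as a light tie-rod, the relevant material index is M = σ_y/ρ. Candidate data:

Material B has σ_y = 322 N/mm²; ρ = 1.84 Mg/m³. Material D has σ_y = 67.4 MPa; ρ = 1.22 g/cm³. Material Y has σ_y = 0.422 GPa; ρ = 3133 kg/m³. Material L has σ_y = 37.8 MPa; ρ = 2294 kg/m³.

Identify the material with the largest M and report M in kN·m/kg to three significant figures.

Normalizing units and computing the index:
  material B: σ_y = 322.0 MPa, ρ = 1840 kg/m³
  material D: σ_y = 67.40 MPa, ρ = 1220 kg/m³
  material Y: σ_y = 422.0 MPa, ρ = 3133 kg/m³
  material L: σ_y = 37.80 MPa, ρ = 2294 kg/m³
  material B: M = 175 kN·m/kg
  material Y: M = 135 kN·m/kg
  material D: M = 55.2 kN·m/kg
  material L: M = 16.5 kN·m/kg
Material B has the largest M.

material B, M = 175 kN·m/kg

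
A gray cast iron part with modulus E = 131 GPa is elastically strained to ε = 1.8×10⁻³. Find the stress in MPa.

σ = E·ε = 131000 MPa × 1.8×10⁻³ = 236 MPa.

236 MPa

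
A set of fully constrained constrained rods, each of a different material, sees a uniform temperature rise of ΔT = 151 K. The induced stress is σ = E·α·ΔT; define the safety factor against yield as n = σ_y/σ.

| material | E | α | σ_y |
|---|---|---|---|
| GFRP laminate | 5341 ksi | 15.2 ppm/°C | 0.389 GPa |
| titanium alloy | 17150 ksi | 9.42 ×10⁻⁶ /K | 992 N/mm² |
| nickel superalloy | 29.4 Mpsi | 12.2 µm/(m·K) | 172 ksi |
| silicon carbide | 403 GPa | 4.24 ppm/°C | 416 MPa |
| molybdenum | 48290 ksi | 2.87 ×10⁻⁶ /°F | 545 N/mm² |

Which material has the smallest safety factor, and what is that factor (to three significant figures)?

Per material, after unit conversion:
  GFRP laminate: E = 36.82, α = 15.2, σ_y = 389.0 → σ = 84.5 MPa, n = 4.60
  titanium alloy: E = 118.2, α = 9.42, σ_y = 992.0 → σ = 168 MPa, n = 5.90
  nickel superalloy: E = 202.7, α = 12.2, σ_y = 1186 → σ = 373 MPa, n = 3.18
  silicon carbide: E = 403.0, α = 4.24, σ_y = 416.0 → σ = 258 MPa, n = 1.61
  molybdenum: E = 332.9, α = 5.17, σ_y = 545.0 → σ = 260 MPa, n = 2.10
The minimum is silicon carbide at n = 1.61.

silicon carbide, n = 1.61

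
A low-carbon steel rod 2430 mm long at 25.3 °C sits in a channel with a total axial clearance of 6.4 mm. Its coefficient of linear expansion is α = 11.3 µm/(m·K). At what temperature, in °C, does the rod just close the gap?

258 °C

α·L₀·ΔT = 6.4 mm ⇒ ΔT = 6.4 / (11.3×10⁻⁶ × 2430.0) = 233.1 K.
T = 25.3 + 233.1 = 258.4 °C.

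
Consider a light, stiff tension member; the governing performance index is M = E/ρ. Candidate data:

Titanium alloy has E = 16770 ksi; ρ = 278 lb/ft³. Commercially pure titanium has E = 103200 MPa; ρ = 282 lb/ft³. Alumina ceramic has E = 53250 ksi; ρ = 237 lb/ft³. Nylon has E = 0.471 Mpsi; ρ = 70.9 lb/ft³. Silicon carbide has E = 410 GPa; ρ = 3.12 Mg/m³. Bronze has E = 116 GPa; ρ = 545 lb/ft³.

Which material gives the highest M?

Putting every candidate on a common basis:
  titanium alloy: E = 115.6 GPa, ρ = 4453 kg/m³
  commercially pure titanium: E = 103.2 GPa, ρ = 4517 kg/m³
  alumina ceramic: E = 367.1 GPa, ρ = 3796 kg/m³
  nylon: E = 3.247 GPa, ρ = 1136 kg/m³
  silicon carbide: E = 410.0 GPa, ρ = 3120 kg/m³
  bronze: E = 116.0 GPa, ρ = 8730 kg/m³
  silicon carbide: M = 131 MN·m/kg
  alumina ceramic: M = 96.7 MN·m/kg
  titanium alloy: M = 26.0 MN·m/kg
  commercially pure titanium: M = 22.8 MN·m/kg
  bronze: M = 13.3 MN·m/kg
  nylon: M = 2.86 MN·m/kg
Highest index: silicon carbide.

silicon carbide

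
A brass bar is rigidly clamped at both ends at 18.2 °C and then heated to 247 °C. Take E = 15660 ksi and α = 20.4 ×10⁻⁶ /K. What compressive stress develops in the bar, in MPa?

E = 15660 ksi = 108.0 GPa.
ΔT = 228.8 K. Constrained thermal stress σ = E·α·ΔT = 108.0×10³ MPa × 20.4×10⁻⁶ × 228.8 = 504 MPa (compressive).

504 MPa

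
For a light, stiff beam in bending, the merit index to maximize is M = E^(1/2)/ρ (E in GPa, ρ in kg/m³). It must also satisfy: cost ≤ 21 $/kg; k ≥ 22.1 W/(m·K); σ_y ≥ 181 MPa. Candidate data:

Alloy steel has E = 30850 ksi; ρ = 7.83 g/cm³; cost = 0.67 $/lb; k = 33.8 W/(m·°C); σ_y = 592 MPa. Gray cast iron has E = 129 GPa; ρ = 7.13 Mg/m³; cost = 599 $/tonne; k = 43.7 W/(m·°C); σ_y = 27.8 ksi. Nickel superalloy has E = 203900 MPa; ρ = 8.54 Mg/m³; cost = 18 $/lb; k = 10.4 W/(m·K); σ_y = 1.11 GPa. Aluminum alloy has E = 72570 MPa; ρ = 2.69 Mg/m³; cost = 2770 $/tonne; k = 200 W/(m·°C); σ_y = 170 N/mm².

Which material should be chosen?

Screen on constraints: cost ≤ 21 $/kg; k ≥ 22.1 W/(m·K); σ_y ≥ 181 MPa. Survivors: alloy steel, gray cast iron.
After converting to SI:
  alloy steel: E = 212.7 GPa, ρ = 7830 kg/m³
  gray cast iron: E = 129.0 GPa, ρ = 7130 kg/m³
  alloy steel: M = 1.86×10⁻³
  gray cast iron: M = 1.59×10⁻³
Alloy steel has the largest M.

alloy steel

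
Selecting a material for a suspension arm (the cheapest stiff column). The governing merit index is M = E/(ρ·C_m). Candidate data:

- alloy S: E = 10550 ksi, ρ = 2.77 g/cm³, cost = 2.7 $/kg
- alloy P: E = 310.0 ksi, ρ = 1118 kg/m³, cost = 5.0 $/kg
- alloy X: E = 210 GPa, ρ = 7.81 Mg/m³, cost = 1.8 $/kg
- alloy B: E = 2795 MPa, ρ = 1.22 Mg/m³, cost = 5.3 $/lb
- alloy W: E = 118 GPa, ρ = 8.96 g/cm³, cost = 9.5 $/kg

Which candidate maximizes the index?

In SI units:
  alloy S: E = 72.74 GPa, ρ = 2770 kg/m³, cost = 2.700 $/kg
  alloy P: E = 2.137 GPa, ρ = 1118 kg/m³, cost = 5.000 $/kg
  alloy X: E = 210.0 GPa, ρ = 7810 kg/m³, cost = 1.800 $/kg
  alloy B: E = 2.795 GPa, ρ = 1220 kg/m³, cost = 11.68 $/kg
  alloy W: E = 118.0 GPa, ρ = 8960 kg/m³, cost = 9.500 $/kg
  alloy X: M = 14.9 MN·m per $
  alloy S: M = 9.73 MN·m per $
  alloy W: M = 1.39 MN·m per $
  alloy P: M = 0.382 MN·m per $
  alloy B: M = 0.196 MN·m per $
Highest index: alloy X.

alloy X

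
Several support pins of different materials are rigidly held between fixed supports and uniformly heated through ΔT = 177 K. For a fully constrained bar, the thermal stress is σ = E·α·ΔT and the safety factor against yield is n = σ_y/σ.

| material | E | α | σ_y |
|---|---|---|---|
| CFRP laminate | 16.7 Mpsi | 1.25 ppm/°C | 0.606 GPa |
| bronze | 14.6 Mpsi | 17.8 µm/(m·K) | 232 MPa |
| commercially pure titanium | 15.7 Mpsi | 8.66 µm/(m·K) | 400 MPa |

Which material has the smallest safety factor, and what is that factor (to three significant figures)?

bronze, n = 0.732

With everything in SI (GPa, ×10⁻⁶/K, MPa):
  CFRP laminate: E = 115.1, α = 1.25, σ_y = 606.0 → σ = 25.5 MPa, n = 23.8
  bronze: E = 100.7, α = 17.8, σ_y = 232.0 → σ = 317 MPa, n = 0.732
  commercially pure titanium: E = 108.2, α = 8.66, σ_y = 400.0 → σ = 166 MPa, n = 2.41
Smallest n: bronze with n = 0.732.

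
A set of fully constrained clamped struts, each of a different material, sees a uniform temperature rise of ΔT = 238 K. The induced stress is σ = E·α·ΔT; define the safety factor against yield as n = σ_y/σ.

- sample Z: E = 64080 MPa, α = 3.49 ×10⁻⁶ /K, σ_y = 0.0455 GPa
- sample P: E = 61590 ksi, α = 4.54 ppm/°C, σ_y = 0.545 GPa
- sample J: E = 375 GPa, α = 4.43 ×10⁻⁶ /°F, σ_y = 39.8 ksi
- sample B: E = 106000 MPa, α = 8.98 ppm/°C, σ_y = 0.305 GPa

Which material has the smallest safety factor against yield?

sample J

In consistent units (E in GPa, α in ×10⁻⁶/K, σ_y in MPa):
  sample Z: E = 64.08, α = 3.49, σ_y = 45.50 → σ = 53.2 MPa, n = 0.855
  sample P: E = 424.6, α = 4.54, σ_y = 545.0 → σ = 459 MPa, n = 1.19
  sample J: E = 375.0, α = 7.97, σ_y = 274.4 → σ = 712 MPa, n = 0.386
  sample B: E = 106.0, α = 8.98, σ_y = 305.0 → σ = 227 MPa, n = 1.35
Sample J has the lowest safety factor, n = 0.386.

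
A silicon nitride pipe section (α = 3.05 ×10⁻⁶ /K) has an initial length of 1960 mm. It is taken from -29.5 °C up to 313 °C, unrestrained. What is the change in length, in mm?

2.05 mm

ΔT = 313 − (-29.5) = 342.5 K.
ΔL = α·L₀·ΔT = 3.05×10⁻⁶ × 1960 mm × 342.5 K = 2.05 mm.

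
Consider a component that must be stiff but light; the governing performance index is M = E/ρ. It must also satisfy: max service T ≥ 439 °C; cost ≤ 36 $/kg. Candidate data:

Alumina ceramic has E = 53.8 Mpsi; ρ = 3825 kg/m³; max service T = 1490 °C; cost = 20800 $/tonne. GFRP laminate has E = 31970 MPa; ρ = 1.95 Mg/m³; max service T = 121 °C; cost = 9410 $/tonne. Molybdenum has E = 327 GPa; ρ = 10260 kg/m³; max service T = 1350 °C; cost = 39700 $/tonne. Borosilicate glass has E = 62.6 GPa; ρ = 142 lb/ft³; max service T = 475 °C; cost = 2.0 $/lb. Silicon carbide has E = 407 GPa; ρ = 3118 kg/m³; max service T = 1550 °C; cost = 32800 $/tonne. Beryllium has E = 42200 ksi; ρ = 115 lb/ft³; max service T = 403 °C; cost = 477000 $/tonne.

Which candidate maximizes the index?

silicon carbide

Screen on constraints: max service T ≥ 439 °C; cost ≤ 36 $/kg. Survivors: alumina ceramic, borosilicate glass, silicon carbide.
Putting every candidate on a common basis:
  alumina ceramic: E = 370.9 GPa, ρ = 3825 kg/m³
  borosilicate glass: E = 62.60 GPa, ρ = 2275 kg/m³
  silicon carbide: E = 407.0 GPa, ρ = 3118 kg/m³
  silicon carbide: M = 131 MN·m/kg
  alumina ceramic: M = 97.0 MN·m/kg
  borosilicate glass: M = 27.5 MN·m/kg
The maximum is for silicon carbide.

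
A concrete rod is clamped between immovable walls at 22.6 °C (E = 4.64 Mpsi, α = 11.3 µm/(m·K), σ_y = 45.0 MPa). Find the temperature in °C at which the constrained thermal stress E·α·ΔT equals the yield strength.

147 °C

E = 4.64 Mpsi = 31.99 GPa.
E·α·ΔT = 45.00 MPa ⇒ ΔT = 45.00 / (31.99×10³ × 11.3×10⁻⁶) = 124.5 K.
T = 22.6 + 124.5 = 147.1 °C.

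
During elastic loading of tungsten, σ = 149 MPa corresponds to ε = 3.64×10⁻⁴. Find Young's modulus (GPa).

409 GPa

E = σ/ε = 149 MPa / 3.64×10⁻⁴ = 409300 MPa = 409 GPa.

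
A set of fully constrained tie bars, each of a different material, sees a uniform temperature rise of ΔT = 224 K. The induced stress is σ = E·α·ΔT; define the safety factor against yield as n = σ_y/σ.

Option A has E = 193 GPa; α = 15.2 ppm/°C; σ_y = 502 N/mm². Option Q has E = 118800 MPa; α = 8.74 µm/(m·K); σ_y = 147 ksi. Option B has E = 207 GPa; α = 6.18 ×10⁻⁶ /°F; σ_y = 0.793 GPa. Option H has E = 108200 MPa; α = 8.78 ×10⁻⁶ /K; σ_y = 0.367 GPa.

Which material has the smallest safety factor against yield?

option A

Converting E to GPa, α to ×10⁻⁶/K, σ_y to MPa, then σ and n for each:
  option A: E = 193.0, α = 15.2, σ_y = 502.0 → σ = 657 MPa, n = 0.764
  option Q: E = 118.8, α = 8.74, σ_y = 1014 → σ = 233 MPa, n = 4.36
  option B: E = 207.0, α = 11.1, σ_y = 793.0 → σ = 516 MPa, n = 1.54
  option H: E = 108.2, α = 8.78, σ_y = 367.0 → σ = 213 MPa, n = 1.72
The minimum is option A at n = 0.764.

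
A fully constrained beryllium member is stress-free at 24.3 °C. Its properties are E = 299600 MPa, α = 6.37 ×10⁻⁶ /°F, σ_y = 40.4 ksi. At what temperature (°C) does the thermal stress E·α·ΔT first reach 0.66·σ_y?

77.8 °C

E = 299600 MPa = 299.6 GPa.
α = 6.37×10⁻⁶/°F × 9/5 = 11.5×10⁻⁶/K.
σ_y = 40.4 ksi = 278.5 MPa.
E·α·ΔT = 183.8 MPa ⇒ ΔT = 183.8 / (299.6×10³ × 11.5×10⁻⁶) = 53.52 K.
T = 24.3 + 53.52 = 77.82 °C.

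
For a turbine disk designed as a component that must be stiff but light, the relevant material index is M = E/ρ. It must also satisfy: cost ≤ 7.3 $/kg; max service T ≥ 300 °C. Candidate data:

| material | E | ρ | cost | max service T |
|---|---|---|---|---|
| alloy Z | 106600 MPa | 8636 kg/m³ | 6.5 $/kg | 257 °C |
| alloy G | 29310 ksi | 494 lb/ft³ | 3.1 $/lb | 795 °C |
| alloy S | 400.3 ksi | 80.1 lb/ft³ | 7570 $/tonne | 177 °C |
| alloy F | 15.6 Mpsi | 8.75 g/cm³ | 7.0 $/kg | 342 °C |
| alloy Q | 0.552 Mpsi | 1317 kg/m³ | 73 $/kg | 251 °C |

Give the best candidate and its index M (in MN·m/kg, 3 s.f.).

Screen on constraints: cost ≤ 7.3 $/kg; max service T ≥ 300 °C. Survivors: alloy G, alloy F.
Putting every candidate on a common basis:
  alloy G: E = 202.1 GPa, ρ = 7913 kg/m³
  alloy F: E = 107.6 GPa, ρ = 8750 kg/m³
  alloy G: M = 25.5 MN·m/kg
  alloy F: M = 12.3 MN·m/kg
Highest index: alloy G.

alloy G, M = 25.5 MN·m/kg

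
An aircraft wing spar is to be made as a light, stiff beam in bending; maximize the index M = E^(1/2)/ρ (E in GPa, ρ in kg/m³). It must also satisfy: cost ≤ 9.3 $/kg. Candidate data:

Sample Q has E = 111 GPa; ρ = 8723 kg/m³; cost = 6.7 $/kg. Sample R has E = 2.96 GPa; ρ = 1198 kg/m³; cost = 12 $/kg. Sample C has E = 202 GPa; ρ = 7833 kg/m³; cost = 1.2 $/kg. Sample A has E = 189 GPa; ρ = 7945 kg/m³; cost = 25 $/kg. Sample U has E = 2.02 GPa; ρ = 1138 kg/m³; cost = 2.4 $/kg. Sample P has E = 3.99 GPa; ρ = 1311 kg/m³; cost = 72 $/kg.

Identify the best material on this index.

sample C

Screen on constraints: cost ≤ 9.3 $/kg. Survivors: sample Q, sample C, sample U.
Computing M directly (units already consistent):
  sample C: M = 1.81×10⁻³
  sample U: M = 1.25×10⁻³
  sample Q: M = 1.21×10⁻³
Highest index: sample C.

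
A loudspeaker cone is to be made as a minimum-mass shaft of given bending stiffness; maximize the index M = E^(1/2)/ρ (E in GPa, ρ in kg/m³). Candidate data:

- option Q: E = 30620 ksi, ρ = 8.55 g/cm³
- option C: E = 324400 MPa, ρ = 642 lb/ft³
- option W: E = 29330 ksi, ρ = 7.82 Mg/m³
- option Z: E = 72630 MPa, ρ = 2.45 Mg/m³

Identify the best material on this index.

Normalizing units and computing the index:
  option Q: E = 211.1 GPa, ρ = 8550 kg/m³
  option C: E = 324.4 GPa, ρ = 10280 kg/m³
  option W: E = 202.2 GPa, ρ = 7820 kg/m³
  option Z: E = 72.63 GPa, ρ = 2450 kg/m³
  option Z: M = 3.48×10⁻³
  option W: M = 1.82×10⁻³
  option C: M = 1.75×10⁻³
  option Q: M = 1.70×10⁻³
The maximum is for option Z.

option Z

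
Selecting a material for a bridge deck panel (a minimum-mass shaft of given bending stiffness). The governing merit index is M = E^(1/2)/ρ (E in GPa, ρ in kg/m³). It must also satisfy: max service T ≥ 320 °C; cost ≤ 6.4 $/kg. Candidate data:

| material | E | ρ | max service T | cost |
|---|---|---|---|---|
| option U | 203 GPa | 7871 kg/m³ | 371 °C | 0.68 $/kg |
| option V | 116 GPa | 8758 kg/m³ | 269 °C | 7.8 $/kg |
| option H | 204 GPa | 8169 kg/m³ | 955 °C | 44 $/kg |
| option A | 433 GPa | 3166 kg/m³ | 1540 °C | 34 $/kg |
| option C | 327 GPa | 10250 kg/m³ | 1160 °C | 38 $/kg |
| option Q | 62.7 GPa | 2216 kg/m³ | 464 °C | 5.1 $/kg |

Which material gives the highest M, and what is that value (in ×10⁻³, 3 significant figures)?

option Q, M = 3.57×10⁻³

Screen on constraints: max service T ≥ 320 °C; cost ≤ 6.4 $/kg. Survivors: option U, option Q.
Computing M directly (units already consistent):
  option Q: M = 3.57×10⁻³
  option U: M = 1.81×10⁻³
Highest index: option Q.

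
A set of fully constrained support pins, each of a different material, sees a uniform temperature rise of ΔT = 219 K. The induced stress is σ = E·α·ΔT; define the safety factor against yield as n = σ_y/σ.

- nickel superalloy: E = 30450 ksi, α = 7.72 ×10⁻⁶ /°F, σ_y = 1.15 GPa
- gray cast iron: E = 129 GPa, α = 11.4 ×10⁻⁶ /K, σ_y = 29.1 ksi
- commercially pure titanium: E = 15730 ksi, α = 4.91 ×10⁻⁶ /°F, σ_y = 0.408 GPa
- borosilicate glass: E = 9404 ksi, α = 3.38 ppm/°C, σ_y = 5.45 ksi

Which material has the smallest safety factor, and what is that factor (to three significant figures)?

Per material, after unit conversion:
  nickel superalloy: E = 209.9, α = 13.9, σ_y = 1150 → σ = 639 MPa, n = 1.80
  gray cast iron: E = 129.0, α = 11.4, σ_y = 200.6 → σ = 322 MPa, n = 0.623
  commercially pure titanium: E = 108.5, α = 8.84, σ_y = 408.0 → σ = 210 MPa, n = 1.94
  borosilicate glass: E = 64.84, α = 3.38, σ_y = 37.58 → σ = 48.0 MPa, n = 0.783
The minimum is gray cast iron at n = 0.623.

gray cast iron, n = 0.623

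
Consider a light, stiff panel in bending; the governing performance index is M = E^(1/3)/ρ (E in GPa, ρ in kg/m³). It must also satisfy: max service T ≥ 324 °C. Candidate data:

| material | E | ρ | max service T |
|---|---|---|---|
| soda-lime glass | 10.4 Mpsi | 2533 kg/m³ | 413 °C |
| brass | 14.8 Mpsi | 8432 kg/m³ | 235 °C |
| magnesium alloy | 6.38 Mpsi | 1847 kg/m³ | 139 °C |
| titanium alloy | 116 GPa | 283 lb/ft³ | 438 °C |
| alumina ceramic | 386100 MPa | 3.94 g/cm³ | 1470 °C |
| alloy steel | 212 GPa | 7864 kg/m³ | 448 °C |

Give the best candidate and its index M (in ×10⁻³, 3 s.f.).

alumina ceramic, M = 1.85×10⁻³

Screen on constraints: max service T ≥ 324 °C. Survivors: soda-lime glass, titanium alloy, alumina ceramic, alloy steel.
After converting to SI:
  soda-lime glass: E = 71.71 GPa, ρ = 2533 kg/m³
  titanium alloy: E = 116.0 GPa, ρ = 4533 kg/m³
  alumina ceramic: E = 386.1 GPa, ρ = 3940 kg/m³
  alloy steel: E = 212.0 GPa, ρ = 7864 kg/m³
  alumina ceramic: M = 1.85×10⁻³
  soda-lime glass: M = 1.64×10⁻³
  titanium alloy: M = 1.08×10⁻³
  alloy steel: M = 0.758×10⁻³
Alumina ceramic ranks first.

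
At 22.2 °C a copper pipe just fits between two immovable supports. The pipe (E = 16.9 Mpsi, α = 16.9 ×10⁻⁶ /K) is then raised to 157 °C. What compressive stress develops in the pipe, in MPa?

E = 16.9 Mpsi = 116.5 GPa.
ΔT = 134.8 K. Constrained thermal stress σ = E·α·ΔT = 116.5×10³ MPa × 16.9×10⁻⁶ × 134.8 = 265 MPa (compressive).

265 MPa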